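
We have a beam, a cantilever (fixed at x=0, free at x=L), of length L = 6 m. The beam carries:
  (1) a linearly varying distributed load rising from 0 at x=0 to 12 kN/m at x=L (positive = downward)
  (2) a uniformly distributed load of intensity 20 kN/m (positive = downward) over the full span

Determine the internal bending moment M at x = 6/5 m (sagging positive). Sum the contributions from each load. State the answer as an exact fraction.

M(6/5) = -41472/125 kN·m

Load 1 — triangular load w₀=12 kN/m (0→w₀ over full span):
  M_1 = w₀Lx/2 - w₀L²/3 - w₀x³/(6L) = 12·6·(6/5)/2 - 12·6²/3 - 12·(6/5)³/(6·6) = -12672/125 kN·m
Load 2 — uniform load w=20 kN/m over full span:
  M_2 = -w(L-x)²/2 = -20·(6-(6/5))²/2 = -1152/5 kN·m
Superposition: M = Σ M_i = -41472/125 kN·m ≈ -331.776000 kN·m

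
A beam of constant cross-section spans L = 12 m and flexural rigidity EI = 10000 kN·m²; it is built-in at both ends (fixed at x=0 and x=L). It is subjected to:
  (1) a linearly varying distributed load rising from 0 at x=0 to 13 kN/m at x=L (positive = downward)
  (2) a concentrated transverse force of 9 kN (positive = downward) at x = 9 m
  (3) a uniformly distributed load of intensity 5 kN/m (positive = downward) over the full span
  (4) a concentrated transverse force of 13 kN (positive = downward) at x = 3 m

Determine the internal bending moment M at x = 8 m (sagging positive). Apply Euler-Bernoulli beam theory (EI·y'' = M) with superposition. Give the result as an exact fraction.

M(8) = 2671/45 kN·m

Load 1 — triangular load w₀=13 kN/m (0→w₀ over full span):
  M_1 = 3w₀Lx/20 - w₀L²/30 - w₀x³/(6L) = 3·13·12·8/20 - 13·12²/30 - 13·8³/(6·12) = 1456/45 kN·m
Load 2 — point force P=9 kN at a=9 m (b=L-a=3):
  M_2 = Pb²(3a+b)x/L³ - Pab²/L²  [x≤a] = 9·3²·(3·9+3)·8/12³ - 9·9·3²/12² = 99/16 kN·m
Load 3 — uniform load w=5 kN/m over full span:
  M_3 = wLx/2 - wL²/12 - wx²/2 = 5·12·8/2 - 5·12²/12 - 5·8²/2 = 20 kN·m
Load 4 — point force P=13 kN at a=3 m (b=L-a=9):
  M_4 = Pa²(a+3b)(L-x)/L³ - Pa²b/L²  [x>a] = 13·3²·(3+3·9)·(12-8)/12³ - 13·3²·9/12² = 13/16 kN·m
Superposition: M = Σ M_i = 2671/45 kN·m ≈ 59.355556 kN·m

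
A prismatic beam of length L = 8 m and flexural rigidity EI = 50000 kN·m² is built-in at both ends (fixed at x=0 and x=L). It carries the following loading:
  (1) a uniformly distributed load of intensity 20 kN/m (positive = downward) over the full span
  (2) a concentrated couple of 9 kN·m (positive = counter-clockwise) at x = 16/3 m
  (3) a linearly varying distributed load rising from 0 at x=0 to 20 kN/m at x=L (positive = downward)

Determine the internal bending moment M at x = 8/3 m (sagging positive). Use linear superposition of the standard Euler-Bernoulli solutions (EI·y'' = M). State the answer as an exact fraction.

Load 1 — uniform load w=20 kN/m over full span:
  M_1 = wLx/2 - wL²/12 - wx²/2 = 20·8·(8/3)/2 - 20·8²/12 - 20·(8/3)²/2 = 320/9 kN·m
Load 2 — applied couple M₀=9 kN·m at a=16/3 m (b=L-a=8/3):
  M_2 = R_Ax - M_A  [x≤a] with R_A=3/2, M_A=3 = (3/2)·(8/3) - 3 = 1 kN·m
Load 3 — triangular load w₀=20 kN/m (0→w₀ over full span):
  M_3 = 3w₀Lx/20 - w₀L²/30 - w₀x³/(6L) = 3·20·8·(8/3)/20 - 20·8²/30 - 20·(8/3)³/(6·8) = 1088/81 kN·m
Superposition: M = Σ M_i = 4049/81 kN·m ≈ 49.987654 kN·m

M(8/3) = 4049/81 kN·m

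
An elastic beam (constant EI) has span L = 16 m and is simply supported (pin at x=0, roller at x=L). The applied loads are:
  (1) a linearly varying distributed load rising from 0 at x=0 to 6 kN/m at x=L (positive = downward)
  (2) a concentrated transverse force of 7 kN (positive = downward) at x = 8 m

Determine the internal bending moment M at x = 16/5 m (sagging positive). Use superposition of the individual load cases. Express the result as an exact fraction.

Load 1 — triangular load w₀=6 kN/m (0→w₀ over full span):
  M_1 = w₀Lx/6 - w₀x³/(6L) = 6·16·(16/5)/6 - 6·(16/5)³/(6·16) = 6144/125 kN·m
Load 2 — point force P=7 kN at a=8 m (b=L-a=8):
  M_2 = Pbx/L  [x≤a] = 7·8·(16/5)/16 = 56/5 kN·m
Superposition: M = Σ M_i = 7544/125 kN·m ≈ 60.352000 kN·m

M(16/5) = 7544/125 kN·m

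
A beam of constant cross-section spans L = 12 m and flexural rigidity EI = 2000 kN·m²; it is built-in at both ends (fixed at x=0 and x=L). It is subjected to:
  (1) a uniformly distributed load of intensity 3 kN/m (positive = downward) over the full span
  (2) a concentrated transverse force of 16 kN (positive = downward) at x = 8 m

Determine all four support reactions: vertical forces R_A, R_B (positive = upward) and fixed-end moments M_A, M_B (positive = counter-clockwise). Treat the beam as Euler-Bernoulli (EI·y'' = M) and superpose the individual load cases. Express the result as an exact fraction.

Load 1 — uniform load w=3 kN/m over full span:
  R_A = wL/2 = 3·12/2 = 18 kN
  M_A = wL²/12 = 3·12²/12 = 36 kN·m
  R_B = wL/2 = 3·12/2 = 18 kN
  M_B = -wL²/12 = -3·12²/12 = -36 kN·m
Load 2 — point force P=16 kN at a=8 m (b=L-a=4):
  R_A = Pb²(3a+b)/L³ = 16·4²·(3·8+4)/12³ = 112/27 kN
  M_A = Pab²/L² = 16·8·4²/12² = 128/9 kN·m
  R_B = Pa²(a+3b)/L³ = 16·8²·(8+3·4)/12³ = 320/27 kN
  M_B = -Pa²b/L² = -16·8²·4/12² = -256/9 kN·m
Superposition: R_A = 598/27 kN, M_A = 452/9 kN·m, R_B = 806/27 kN, M_B = -580/9 kN·m

R_A = 598/27 kN, M_A = 452/9 kN·m, R_B = 806/27 kN, M_B = -580/9 kN·m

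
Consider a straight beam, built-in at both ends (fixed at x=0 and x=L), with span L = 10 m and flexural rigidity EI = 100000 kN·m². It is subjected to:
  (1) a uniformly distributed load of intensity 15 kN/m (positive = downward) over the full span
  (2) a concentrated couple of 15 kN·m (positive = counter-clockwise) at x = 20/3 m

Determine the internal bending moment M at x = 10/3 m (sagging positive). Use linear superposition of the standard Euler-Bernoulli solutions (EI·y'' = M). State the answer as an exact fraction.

Load 1 — uniform load w=15 kN/m over full span:
  M_1 = wLx/2 - wL²/12 - wx²/2 = 15·10·(10/3)/2 - 15·10²/12 - 15·(10/3)²/2 = 125/3 kN·m
Load 2 — applied couple M₀=15 kN·m at a=20/3 m (b=L-a=10/3):
  M_2 = R_Ax - M_A  [x≤a] with R_A=2, M_A=5 = 2·(10/3) - 5 = 5/3 kN·m
Superposition: M = Σ M_i = 130/3 kN·m ≈ 43.333333 kN·m

M(10/3) = 130/3 kN·m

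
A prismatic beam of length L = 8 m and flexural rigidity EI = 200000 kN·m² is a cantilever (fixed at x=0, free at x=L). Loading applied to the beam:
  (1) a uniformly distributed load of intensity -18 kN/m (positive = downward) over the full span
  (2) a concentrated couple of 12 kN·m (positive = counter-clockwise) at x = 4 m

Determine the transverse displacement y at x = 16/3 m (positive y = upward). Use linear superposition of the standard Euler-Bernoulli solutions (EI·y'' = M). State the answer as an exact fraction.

Load 1 — uniform load w=-18 kN/m over full span:
  y_1 = -wx²(x²-4Lx+6L²)/(24EI) = -(-18)·(16/3)²·((16/3)²-4·8·(16/3)+6·8²)/(24·200000) = 2176/84375 m
Load 2 — applied couple M₀=12 kN·m at a=4 m (b=L-a=4):
  y_2 = M₀a(2x-a)/(2EI)  [x>a] = 12·4·(2·(16/3)-4)/(2·200000) = 1/1250 m
Superposition: y = Σ y_i = 4487/168750 m ≈ 0.026590 m

y(16/3) = 4487/168750 m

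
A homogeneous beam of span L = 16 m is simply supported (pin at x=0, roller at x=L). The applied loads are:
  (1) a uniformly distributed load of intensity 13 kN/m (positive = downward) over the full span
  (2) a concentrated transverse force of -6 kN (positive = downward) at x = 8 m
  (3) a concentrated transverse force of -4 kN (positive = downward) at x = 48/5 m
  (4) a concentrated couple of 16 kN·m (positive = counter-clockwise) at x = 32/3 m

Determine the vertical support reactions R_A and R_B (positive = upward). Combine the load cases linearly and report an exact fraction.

R_A = 502/5 kN, R_B = 488/5 kN

Load 1 — uniform load w=13 kN/m over full span:
  R_A = wL/2 = 13·16/2 = 104 kN
  R_B = wL/2 = 13·16/2 = 104 kN
Load 2 — point force P=-6 kN at a=8 m (b=L-a=8):
  R_A = Pb/L = (-6)·8/16 = -3 kN
  R_B = Pa/L = (-6)·8/16 = -3 kN
Load 3 — point force P=-4 kN at a=48/5 m (b=L-a=32/5):
  R_A = Pb/L = (-4)·(32/5)/16 = -8/5 kN
  R_B = Pa/L = (-4)·(48/5)/16 = -12/5 kN
Load 4 — applied couple M₀=16 kN·m at a=32/3 m (b=L-a=16/3):
  R_A = M₀/L = 16/16 = 1 kN
  R_B = -M₀/L = -16/16 = -1 kN
Superposition: R_A = 502/5 kN, R_B = 488/5 kN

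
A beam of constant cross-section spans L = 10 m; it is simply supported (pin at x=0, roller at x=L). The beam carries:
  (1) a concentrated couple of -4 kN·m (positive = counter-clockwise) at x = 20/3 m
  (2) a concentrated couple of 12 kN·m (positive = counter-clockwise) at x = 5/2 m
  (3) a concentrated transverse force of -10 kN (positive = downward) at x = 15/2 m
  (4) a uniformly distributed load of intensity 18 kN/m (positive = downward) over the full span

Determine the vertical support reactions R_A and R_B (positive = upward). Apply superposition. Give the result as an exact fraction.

Load 1 — applied couple M₀=-4 kN·m at a=20/3 m (b=L-a=10/3):
  R_A = M₀/L = (-4)/10 = -2/5 kN
  R_B = -M₀/L = -(-4)/10 = 2/5 kN
Load 2 — applied couple M₀=12 kN·m at a=5/2 m (b=L-a=15/2):
  R_A = M₀/L = 12/10 = 6/5 kN
  R_B = -M₀/L = -12/10 = -6/5 kN
Load 3 — point force P=-10 kN at a=15/2 m (b=L-a=5/2):
  R_A = Pb/L = (-10)·(5/2)/10 = -5/2 kN
  R_B = Pa/L = (-10)·(15/2)/10 = -15/2 kN
Load 4 — uniform load w=18 kN/m over full span:
  R_A = wL/2 = 18·10/2 = 90 kN
  R_B = wL/2 = 18·10/2 = 90 kN
Superposition: R_A = 883/10 kN, R_B = 817/10 kN

R_A = 883/10 kN, R_B = 817/10 kN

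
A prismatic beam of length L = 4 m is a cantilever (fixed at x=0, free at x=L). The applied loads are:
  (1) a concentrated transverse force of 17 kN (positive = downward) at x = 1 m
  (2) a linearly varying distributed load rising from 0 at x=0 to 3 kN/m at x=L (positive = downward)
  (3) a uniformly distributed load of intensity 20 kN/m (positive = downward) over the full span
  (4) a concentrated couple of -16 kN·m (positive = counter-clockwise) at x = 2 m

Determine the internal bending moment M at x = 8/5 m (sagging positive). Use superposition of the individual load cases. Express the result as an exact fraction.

M(8/5) = -10064/125 kN·m

Load 1 — point force P=17 kN at a=1 m (b=L-a=3):
  M_1 = 0  [x>a] = 0 kN·m
Load 2 — triangular load w₀=3 kN/m (0→w₀ over full span):
  M_2 = w₀Lx/2 - w₀L²/3 - w₀x³/(6L) = 3·4·(8/5)/2 - 3·4²/3 - 3·(8/5)³/(6·4) = -864/125 kN·m
Load 3 — uniform load w=20 kN/m over full span:
  M_3 = -w(L-x)²/2 = -20·(4-(8/5))²/2 = -288/5 kN·m
Load 4 — applied couple M₀=-16 kN·m at a=2 m (b=L-a=2):
  M_4 = M₀  [x≤a] = (-16) = -16 kN·m
Superposition: M = Σ M_i = -10064/125 kN·m ≈ -80.512000 kN·m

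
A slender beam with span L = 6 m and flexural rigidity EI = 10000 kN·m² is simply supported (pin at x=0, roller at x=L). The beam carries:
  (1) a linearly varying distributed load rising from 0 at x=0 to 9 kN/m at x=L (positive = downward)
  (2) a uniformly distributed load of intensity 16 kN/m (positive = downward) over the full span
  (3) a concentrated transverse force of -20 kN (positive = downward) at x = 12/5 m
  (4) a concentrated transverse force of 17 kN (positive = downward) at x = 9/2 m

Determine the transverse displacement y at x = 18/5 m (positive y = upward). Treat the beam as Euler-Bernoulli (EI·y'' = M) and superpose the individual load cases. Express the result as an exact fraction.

Load 1 — triangular load w₀=9 kN/m (0→w₀ over full span):
  y_1 = -w₀x(7L⁴-10L²x²+3x⁴)/(360LEI) = -9·(18/5)·(7·6⁴-10·6²·(18/5)²+3·(18/5)⁴)/(360·6·10000) = -71928/9765625 m
Load 2 — uniform load w=16 kN/m over full span:
  y_2 = -wx(L³-2Lx²+x³)/(24EI) = -16·(18/5)·(6³-2·6·(18/5)²+(18/5)³)/(24·10000) = -10044/390625 m
Load 3 — point force P=-20 kN at a=12/5 m (b=L-a=18/5):
  y_3 = -Pa(L-x)(2Lx-a²-x²)/(6LEI)  [x>a] = -(-20)·(12/5)·(6-(18/5))·(2·6·(18/5)-(12/5)²-(18/5)²)/(6·6·10000) = 612/78125 m
Load 4 — point force P=17 kN at a=9/2 m (b=L-a=3/2):
  y_4 = -Pbx(L²-b²-x²)/(6LEI)  [x≤a] = -17·(3/2)·(18/5)·(6²-(3/2)²-(18/5)²)/(6·6·10000) = -106029/20000000 m
Superposition: y = Σ y_i = -76364793/2500000000 m ≈ -0.030546 m

y(18/5) = -76364793/2500000000 m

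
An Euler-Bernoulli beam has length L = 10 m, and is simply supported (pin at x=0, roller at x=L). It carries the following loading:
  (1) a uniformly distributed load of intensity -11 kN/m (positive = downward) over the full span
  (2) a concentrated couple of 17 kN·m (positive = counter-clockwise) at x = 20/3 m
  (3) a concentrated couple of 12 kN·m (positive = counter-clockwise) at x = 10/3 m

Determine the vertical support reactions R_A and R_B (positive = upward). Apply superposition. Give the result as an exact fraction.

R_A = -521/10 kN, R_B = -579/10 kN

Load 1 — uniform load w=-11 kN/m over full span:
  R_A = wL/2 = (-11)·10/2 = -55 kN
  R_B = wL/2 = (-11)·10/2 = -55 kN
Load 2 — applied couple M₀=17 kN·m at a=20/3 m (b=L-a=10/3):
  R_A = M₀/L = 17/10 kN
  R_B = -M₀/L = -17/10 kN
Load 3 — applied couple M₀=12 kN·m at a=10/3 m (b=L-a=20/3):
  R_A = M₀/L = 12/10 = 6/5 kN
  R_B = -M₀/L = -12/10 = -6/5 kN
Superposition: R_A = -521/10 kN, R_B = -579/10 kN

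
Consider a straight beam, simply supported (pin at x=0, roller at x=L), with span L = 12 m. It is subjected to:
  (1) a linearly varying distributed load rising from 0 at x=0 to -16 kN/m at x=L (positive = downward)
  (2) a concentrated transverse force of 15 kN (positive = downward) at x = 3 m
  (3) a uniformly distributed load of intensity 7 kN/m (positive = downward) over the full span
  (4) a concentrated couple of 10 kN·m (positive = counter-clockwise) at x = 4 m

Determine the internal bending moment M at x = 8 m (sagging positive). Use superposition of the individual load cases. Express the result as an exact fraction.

M(8) = -167/9 kN·m

Load 1 — triangular load w₀=-16 kN/m (0→w₀ over full span):
  M_1 = w₀Lx/6 - w₀x³/(6L) = (-16)·12·8/6 - (-16)·8³/(6·12) = -1280/9 kN·m
Load 2 — point force P=15 kN at a=3 m (b=L-a=9):
  M_2 = Pa(L-x)/L  [x>a] = 15·3·(12-8)/12 = 15 kN·m
Load 3 — uniform load w=7 kN/m over full span:
  M_3 = wx(L-x)/2 = 7·8·(12-8)/2 = 112 kN·m
Load 4 — applied couple M₀=10 kN·m at a=4 m (b=L-a=8):
  M_4 = M₀x/L - M₀  [x>a] = 10·8/12 - 10 = -10/3 kN·m
Superposition: M = Σ M_i = -167/9 kN·m ≈ -18.555556 kN·m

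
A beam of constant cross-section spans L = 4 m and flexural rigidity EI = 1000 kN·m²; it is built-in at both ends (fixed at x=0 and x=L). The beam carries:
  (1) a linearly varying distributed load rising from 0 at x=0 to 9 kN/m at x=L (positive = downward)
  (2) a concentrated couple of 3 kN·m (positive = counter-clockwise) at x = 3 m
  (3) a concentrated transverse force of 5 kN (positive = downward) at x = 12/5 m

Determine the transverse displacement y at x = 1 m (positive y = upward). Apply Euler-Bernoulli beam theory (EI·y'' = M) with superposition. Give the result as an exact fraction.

Load 1 — triangular load w₀=9 kN/m (0→w₀ over full span):
  y_1 = -w₀x²(L-x)²(x+2L)/(120LEI) = -9·1²·(4-1)²·(1+2·4)/(120·4·1000) = -243/160000 m
Load 2 — applied couple M₀=3 kN·m at a=3 m (b=L-a=1):
  y_2 = (R_Ax³/6 - M_Ax²/2)/EI  [x≤a] with R_A=27/32, M_A=15/16 = ((27/32)·1³/6 - (15/16)·1²/2)/1000 = -21/64000 m
Load 3 — point force P=5 kN at a=12/5 m (b=L-a=8/5):
  y_3 = -Pb²x²(3aL-(3a+b)x)/(6L³EI)  [x≤a] = -5·(8/5)²·1²·(3·(12/5)·4-(3·(12/5)+(8/5))·1)/(6·4³·1000) = -1/1500 m
Superposition: y = Σ y_i = -2413/960000 m ≈ -0.002514 m

y(1) = -2413/960000 m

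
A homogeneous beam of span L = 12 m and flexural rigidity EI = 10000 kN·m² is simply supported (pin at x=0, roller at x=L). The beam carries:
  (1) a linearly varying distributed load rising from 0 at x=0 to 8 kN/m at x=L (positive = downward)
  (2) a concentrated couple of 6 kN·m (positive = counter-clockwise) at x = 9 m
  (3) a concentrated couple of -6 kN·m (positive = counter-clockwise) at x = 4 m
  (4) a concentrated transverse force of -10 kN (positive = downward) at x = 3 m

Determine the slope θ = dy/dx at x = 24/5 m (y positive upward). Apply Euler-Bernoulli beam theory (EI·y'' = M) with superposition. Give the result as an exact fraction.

Load 1 — triangular load w₀=8 kN/m (0→w₀ over full span):
  θ_1 = -w₀(7L⁴-30L²x²+15x⁴)/(360LEI) = -8·(7·12⁴-30·12²·(24/5)²+15·(24/5)⁴)/(360·12·10000) = -3876/390625 rad
Load 2 — applied couple M₀=6 kN·m at a=9 m (b=L-a=3):
  θ_2 = (M₀x²/(2L)+C₁)/EI  [x≤a] with C₁=M₀(3b²-L²)/(6L)=-39/4 = (6·(24/5)²/(2·12)+(-39/4))/10000 = -399/1000000 rad
Load 3 — applied couple M₀=-6 kN·m at a=4 m (b=L-a=8):
  θ_3 = (M₀x²/(2L)-M₀(x-a)+C₁)/EI  [x>a] with C₁=M₀(3b²-L²)/(6L)=-4 = ((-6)·(24/5)²/(2·12)-(-6)·((24/5)-4)+(-4))/10000 = -31/62500 rad
Load 4 — point force P=-10 kN at a=3 m (b=L-a=9):
  θ_4 = -Pa(2L²-6Lx+3x²+a²)/(6LEI)  [x>a] = -(-10)·3·(2·12²-6·12·(24/5)+3·(24/5)²+3²)/(6·12·10000) = 171/200000 rad
Superposition: θ = Σ θ_i = -31133/3125000 rad ≈ -0.009963 rad

θ(24/5) = -31133/3125000 rad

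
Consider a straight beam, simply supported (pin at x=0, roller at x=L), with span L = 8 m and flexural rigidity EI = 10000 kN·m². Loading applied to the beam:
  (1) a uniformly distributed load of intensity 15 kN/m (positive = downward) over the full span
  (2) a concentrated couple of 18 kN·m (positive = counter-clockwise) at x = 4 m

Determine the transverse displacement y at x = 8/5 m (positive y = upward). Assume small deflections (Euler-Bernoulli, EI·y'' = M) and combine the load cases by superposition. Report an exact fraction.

y(8/5) = -151/3125 m

Load 1 — uniform load w=15 kN/m over full span:
  y_1 = -wx(L³-2Lx²+x³)/(24EI) = -15·(8/5)·(8³-2·8·(8/5)²+(8/5)³)/(24·10000) = -3712/78125 m
Load 2 — applied couple M₀=18 kN·m at a=4 m (b=L-a=4):
  y_2 = (M₀x³/(6L)+C₁x)/EI  [x≤a] with C₁=M₀(3b²-L²)/(6L)=-6 = (18·(8/5)³/(6·8)+(-6)·(8/5))/10000 = -63/78125 m
Superposition: y = Σ y_i = -151/3125 m ≈ -0.048320 m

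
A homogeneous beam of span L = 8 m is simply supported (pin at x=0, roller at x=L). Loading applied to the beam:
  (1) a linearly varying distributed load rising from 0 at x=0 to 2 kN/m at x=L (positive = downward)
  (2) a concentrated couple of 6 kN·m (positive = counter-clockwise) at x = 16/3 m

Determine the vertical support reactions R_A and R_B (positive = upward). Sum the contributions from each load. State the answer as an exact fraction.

R_A = 41/12 kN, R_B = 55/12 kN

Load 1 — triangular load w₀=2 kN/m (0→w₀ over full span):
  R_A = w₀L/6 = 2·8/6 = 8/3 kN
  R_B = w₀L/3 = 2·8/3 = 16/3 kN
Load 2 — applied couple M₀=6 kN·m at a=16/3 m (b=L-a=8/3):
  R_A = M₀/L = 6/8 = 3/4 kN
  R_B = -M₀/L = -6/8 = -3/4 kN
Superposition: R_A = 41/12 kN, R_B = 55/12 kN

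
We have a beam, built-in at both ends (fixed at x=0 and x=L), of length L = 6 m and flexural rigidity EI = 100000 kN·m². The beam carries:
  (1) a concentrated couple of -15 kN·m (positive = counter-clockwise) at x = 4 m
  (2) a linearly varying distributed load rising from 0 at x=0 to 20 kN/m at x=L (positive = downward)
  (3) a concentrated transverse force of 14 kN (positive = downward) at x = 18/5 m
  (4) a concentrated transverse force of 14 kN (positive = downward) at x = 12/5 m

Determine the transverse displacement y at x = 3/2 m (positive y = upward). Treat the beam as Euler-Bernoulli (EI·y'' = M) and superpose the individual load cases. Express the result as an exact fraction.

y(3/2) = -90051/320000000 m

Load 1 — applied couple M₀=-15 kN·m at a=4 m (b=L-a=2):
  y_1 = (R_Ax³/6 - M_Ax²/2)/EI  [x≤a] with R_A=-10/3, M_A=-5 = ((-10/3)·(3/2)³/6 - (-5)·(3/2)²/2)/100000 = 3/80000 m
Load 2 — triangular load w₀=20 kN/m (0→w₀ over full span):
  y_2 = -w₀x²(L-x)²(x+2L)/(120LEI) = -20·(3/2)²·(6-(3/2))²·((3/2)+2·6)/(120·6·100000) = -2187/12800000 m
Load 3 — point force P=14 kN at a=18/5 m (b=L-a=12/5):
  y_3 = -Pb²x²(3aL-(3a+b)x)/(6L³EI)  [x≤a] = -14·(12/5)²·(3/2)²·(3·(18/5)·6-(3·(18/5)+(12/5))·(3/2))/(6·6³·100000) = -63/1000000 m
Load 4 — point force P=14 kN at a=12/5 m (b=L-a=18/5):
  y_4 = -Pb²x²(3aL-(3a+b)x)/(6L³EI)  [x≤a] = -14·(18/5)²·(3/2)²·(3·(12/5)·6-(3·(12/5)+(18/5))·(3/2))/(6·6³·100000) = -1701/20000000 m
Superposition: y = Σ y_i = -90051/320000000 m ≈ -0.000281 m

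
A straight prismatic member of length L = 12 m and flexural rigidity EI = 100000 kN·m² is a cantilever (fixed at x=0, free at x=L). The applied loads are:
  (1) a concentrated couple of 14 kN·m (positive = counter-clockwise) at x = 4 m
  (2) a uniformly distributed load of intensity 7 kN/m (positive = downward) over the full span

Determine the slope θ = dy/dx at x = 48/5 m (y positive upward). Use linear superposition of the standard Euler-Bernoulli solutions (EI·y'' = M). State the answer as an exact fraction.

θ(48/5) = -30373/1562500 rad

Load 1 — applied couple M₀=14 kN·m at a=4 m (b=L-a=8):
  θ_1 = M₀a/EI  [x>a] = 14·4/100000 = 7/12500 rad
Load 2 — uniform load w=7 kN/m over full span:
  θ_2 = -wx(x²-3Lx+3L²)/(6EI) = -7·(48/5)·((48/5)²-3·12·(48/5)+3·12²)/(6·100000) = -7812/390625 rad
Superposition: θ = Σ θ_i = -30373/1562500 rad ≈ -0.019439 rad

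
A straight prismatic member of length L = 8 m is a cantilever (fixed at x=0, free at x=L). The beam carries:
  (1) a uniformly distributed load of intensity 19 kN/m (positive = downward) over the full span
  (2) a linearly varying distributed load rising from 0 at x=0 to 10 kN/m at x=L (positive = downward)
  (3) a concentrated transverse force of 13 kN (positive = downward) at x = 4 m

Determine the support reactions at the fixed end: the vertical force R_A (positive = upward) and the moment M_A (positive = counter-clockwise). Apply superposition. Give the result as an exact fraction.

R_A = 205 kN, M_A = 2620/3 kN·m

Load 1 — uniform load w=19 kN/m over full span:
  R_A = wL = 19·8 = 152 kN
  M_A = wL²/2 = 19·8²/2 = 608 kN·m
Load 2 — triangular load w₀=10 kN/m (0→w₀ over full span):
  R_A = w₀L/2 = 10·8/2 = 40 kN
  M_A = w₀L²/3 = 10·8²/3 = 640/3 kN·m
Load 3 — point force P=13 kN at a=4 m (b=L-a=4):
  R_A = P = 13 kN
  M_A = Pa = 13·4 = 52 kN·m
Superposition: R_A = 205 kN, M_A = 2620/3 kN·m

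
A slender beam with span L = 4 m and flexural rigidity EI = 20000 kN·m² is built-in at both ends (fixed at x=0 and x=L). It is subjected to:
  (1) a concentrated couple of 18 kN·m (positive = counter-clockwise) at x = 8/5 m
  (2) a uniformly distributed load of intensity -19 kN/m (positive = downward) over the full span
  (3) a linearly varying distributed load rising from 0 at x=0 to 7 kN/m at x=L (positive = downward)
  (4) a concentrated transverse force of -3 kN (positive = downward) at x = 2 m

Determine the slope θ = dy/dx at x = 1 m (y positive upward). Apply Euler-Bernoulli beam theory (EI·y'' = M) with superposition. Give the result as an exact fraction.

Load 1 — applied couple M₀=18 kN·m at a=8/5 m (b=L-a=12/5):
  θ_1 = (R_Ax²/2 - M_Ax)/EI  [x≤a] with R_A=162/25, M_A=54/25 = ((162/25)·1²/2 - (54/25)·1)/20000 = 27/500000 rad
Load 2 — uniform load w=-19 kN/m over full span:
  θ_2 = -wx(L-x)(L-2x)/(12EI) = -(-19)·1·(4-1)·(4-2·1)/(12·20000) = 19/40000 rad
Load 3 — triangular load w₀=7 kN/m (0→w₀ over full span):
  θ_3 = -w₀(2x(L-x)(L-2x)(x+2L)+x²(L-x)²)/(120LEI) = -7·(2·1·(4-1)·(4-2·1)·(1+2·4)+1²·(4-1)²)/(120·4·20000) = -273/3200000 rad
Load 4 — point force P=-3 kN at a=2 m (b=L-a=2):
  θ_4 = -Pb²x(2aL-(3a+b)x)/(2L³EI)  [x≤a] = -(-3)·2²·1·(2·2·4-(3·2+2)·1)/(2·4³·20000) = 3/80000 rad
Superposition: θ = Σ θ_i = 7699/16000000 rad ≈ 0.000481 rad

θ(1) = 7699/16000000 rad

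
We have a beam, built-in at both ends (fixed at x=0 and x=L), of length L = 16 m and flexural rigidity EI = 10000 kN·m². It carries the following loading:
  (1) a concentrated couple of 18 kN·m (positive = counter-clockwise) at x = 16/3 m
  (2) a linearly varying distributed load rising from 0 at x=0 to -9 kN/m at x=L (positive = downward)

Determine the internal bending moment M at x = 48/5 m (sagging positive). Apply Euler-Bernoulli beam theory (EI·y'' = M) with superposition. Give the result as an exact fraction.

M(48/5) = -6402/125 kN·m

Load 1 — applied couple M₀=18 kN·m at a=16/3 m (b=L-a=32/3):
  M_1 = R_Ax - M_A - M₀  [x>a] with R_A=3/2, M_A=0 = (3/2)·(48/5) - 0 - 18 = -18/5 kN·m
Load 2 — triangular load w₀=-9 kN/m (0→w₀ over full span):
  M_2 = 3w₀Lx/20 - w₀L²/30 - w₀x³/(6L) = 3·(-9)·16·(48/5)/20 - (-9)·16²/30 - (-9)·(48/5)³/(6·16) = -5952/125 kN·m
Superposition: M = Σ M_i = -6402/125 kN·m ≈ -51.216000 kN·m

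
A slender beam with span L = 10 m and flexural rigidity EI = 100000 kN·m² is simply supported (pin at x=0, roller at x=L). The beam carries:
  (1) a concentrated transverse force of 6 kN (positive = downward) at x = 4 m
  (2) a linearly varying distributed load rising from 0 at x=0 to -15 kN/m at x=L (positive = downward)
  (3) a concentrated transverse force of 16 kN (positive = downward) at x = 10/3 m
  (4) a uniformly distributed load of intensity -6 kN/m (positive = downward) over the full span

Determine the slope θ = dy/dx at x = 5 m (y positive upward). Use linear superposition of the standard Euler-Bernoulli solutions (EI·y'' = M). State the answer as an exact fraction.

θ(5) = 221453/648000000 rad

Load 1 — point force P=6 kN at a=4 m (b=L-a=6):
  θ_1 = -Pa(2L²-6Lx+3x²+a²)/(6LEI)  [x>a] = -6·4·(2·10²-6·10·5+3·5²+4²)/(6·10·100000) = 9/250000 rad
Load 2 — triangular load w₀=-15 kN/m (0→w₀ over full span):
  θ_2 = -w₀(7L⁴-30L²x²+15x⁴)/(360LEI) = -(-15)·(7·10⁴-30·10²·5²+15·5⁴)/(360·10·100000) = 7/38400 rad
Load 3 — point force P=16 kN at a=10/3 m (b=L-a=20/3):
  θ_3 = -Pa(2L²-6Lx+3x²+a²)/(6LEI)  [x>a] = -16·(10/3)·(2·10²-6·10·5+3·5²+(10/3)²)/(6·10·100000) = 1/8100 rad
Load 4 — uniform load w=-6 kN/m over full span:
  θ_4 = -w(L³-6Lx²+4x³)/(24EI) = -(-6)·(10³-6·10·5²+4·5³)/(24·100000) = 0 rad
Superposition: θ = Σ θ_i = 221453/648000000 rad ≈ 0.000342 rad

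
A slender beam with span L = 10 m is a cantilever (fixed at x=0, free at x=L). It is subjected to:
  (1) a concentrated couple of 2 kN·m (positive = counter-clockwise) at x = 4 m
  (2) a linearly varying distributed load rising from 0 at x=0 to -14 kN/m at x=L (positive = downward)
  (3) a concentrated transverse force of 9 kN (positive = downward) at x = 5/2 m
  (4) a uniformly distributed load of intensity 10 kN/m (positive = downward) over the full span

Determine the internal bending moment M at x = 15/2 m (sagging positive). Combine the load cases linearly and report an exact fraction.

Load 1 — applied couple M₀=2 kN·m at a=4 m (b=L-a=6):
  M_1 = 0  [x>a] = 0 kN·m
Load 2 — triangular load w₀=-14 kN/m (0→w₀ over full span):
  M_2 = w₀Lx/2 - w₀L²/3 - w₀x³/(6L) = (-14)·10·(15/2)/2 - (-14)·10²/3 - (-14)·(15/2)³/(6·10) = 1925/48 kN·m
Load 3 — point force P=9 kN at a=5/2 m (b=L-a=15/2):
  M_3 = 0  [x>a] = 0 kN·m
Load 4 — uniform load w=10 kN/m over full span:
  M_4 = -w(L-x)²/2 = -10·(10-(15/2))²/2 = -125/4 kN·m
Superposition: M = Σ M_i = 425/48 kN·m ≈ 8.854167 kN·m

M(15/2) = 425/48 kN·m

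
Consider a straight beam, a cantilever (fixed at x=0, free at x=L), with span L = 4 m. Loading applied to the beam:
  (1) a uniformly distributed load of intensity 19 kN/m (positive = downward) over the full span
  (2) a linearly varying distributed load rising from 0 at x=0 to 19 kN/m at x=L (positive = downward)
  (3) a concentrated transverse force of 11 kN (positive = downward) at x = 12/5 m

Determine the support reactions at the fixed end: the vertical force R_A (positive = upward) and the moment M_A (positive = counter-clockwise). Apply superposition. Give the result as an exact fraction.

R_A = 125 kN, M_A = 4196/15 kN·m

Load 1 — uniform load w=19 kN/m over full span:
  R_A = wL = 19·4 = 76 kN
  M_A = wL²/2 = 19·4²/2 = 152 kN·m
Load 2 — triangular load w₀=19 kN/m (0→w₀ over full span):
  R_A = w₀L/2 = 19·4/2 = 38 kN
  M_A = w₀L²/3 = 19·4²/3 = 304/3 kN·m
Load 3 — point force P=11 kN at a=12/5 m (b=L-a=8/5):
  R_A = P = 11 kN
  M_A = Pa = 11·(12/5) = 132/5 kN·m
Superposition: R_A = 125 kN, M_A = 4196/15 kN·m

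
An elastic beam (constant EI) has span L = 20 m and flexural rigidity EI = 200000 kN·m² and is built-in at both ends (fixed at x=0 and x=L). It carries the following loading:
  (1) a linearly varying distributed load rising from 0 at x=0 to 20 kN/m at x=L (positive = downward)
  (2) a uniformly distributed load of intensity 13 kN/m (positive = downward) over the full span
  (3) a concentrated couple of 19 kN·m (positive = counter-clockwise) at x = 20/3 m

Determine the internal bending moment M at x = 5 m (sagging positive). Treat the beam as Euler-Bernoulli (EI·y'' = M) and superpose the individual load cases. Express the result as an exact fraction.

Load 1 — triangular load w₀=20 kN/m (0→w₀ over full span):
  M_1 = 3w₀Lx/20 - w₀L²/30 - w₀x³/(6L) = 3·20·20·5/20 - 20·20²/30 - 20·5³/(6·20) = 25/2 kN·m
Load 2 — uniform load w=13 kN/m over full span:
  M_2 = wLx/2 - wL²/12 - wx²/2 = 13·20·5/2 - 13·20²/12 - 13·5²/2 = 325/6 kN·m
Load 3 — applied couple M₀=19 kN·m at a=20/3 m (b=L-a=40/3):
  M_3 = R_Ax - M_A  [x≤a] with R_A=19/15, M_A=0 = (19/15)·5 - 0 = 19/3 kN·m
Superposition: M = Σ M_i = 73 kN·m ≈ 73.000000 kN·m

M(5) = 73 kN·m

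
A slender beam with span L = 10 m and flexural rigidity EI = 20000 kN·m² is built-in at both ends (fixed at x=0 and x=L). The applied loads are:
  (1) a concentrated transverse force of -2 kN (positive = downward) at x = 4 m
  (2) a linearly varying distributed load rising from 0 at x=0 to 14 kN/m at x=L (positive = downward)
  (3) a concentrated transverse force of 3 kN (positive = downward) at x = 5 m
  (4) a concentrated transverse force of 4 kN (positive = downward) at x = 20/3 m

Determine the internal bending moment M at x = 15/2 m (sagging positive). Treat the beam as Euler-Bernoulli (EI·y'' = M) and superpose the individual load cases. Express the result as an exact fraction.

Load 1 — point force P=-2 kN at a=4 m (b=L-a=6):
  M_1 = Pa²(a+3b)(L-x)/L³ - Pa²b/L²  [x>a] = (-2)·4²·(4+3·6)·(10-(15/2))/10³ - (-2)·4²·6/10² = 4/25 kN·m
Load 2 — triangular load w₀=14 kN/m (0→w₀ over full span):
  M_2 = 3w₀Lx/20 - w₀L²/30 - w₀x³/(6L) = 3·14·10·(15/2)/20 - 14·10²/30 - 14·(15/2)³/(6·10) = 595/48 kN·m
Load 3 — point force P=3 kN at a=5 m (b=L-a=5):
  M_3 = Pa²(a+3b)(L-x)/L³ - Pa²b/L²  [x>a] = 3·5²·(5+3·5)·(10-(15/2))/10³ - 3·5²·5/10² = 0 kN·m
Load 4 — point force P=4 kN at a=20/3 m (b=L-a=10/3):
  M_4 = Pa²(a+3b)(L-x)/L³ - Pa²b/L²  [x>a] = 4·(20/3)²·((20/3)+3·(10/3))·(10-(15/2))/10³ - 4·(20/3)²·(10/3)/10² = 40/27 kN·m
Superposition: M = Σ M_i = 151603/10800 kN·m ≈ 14.037315 kN·m

M(15/2) = 151603/10800 kN·m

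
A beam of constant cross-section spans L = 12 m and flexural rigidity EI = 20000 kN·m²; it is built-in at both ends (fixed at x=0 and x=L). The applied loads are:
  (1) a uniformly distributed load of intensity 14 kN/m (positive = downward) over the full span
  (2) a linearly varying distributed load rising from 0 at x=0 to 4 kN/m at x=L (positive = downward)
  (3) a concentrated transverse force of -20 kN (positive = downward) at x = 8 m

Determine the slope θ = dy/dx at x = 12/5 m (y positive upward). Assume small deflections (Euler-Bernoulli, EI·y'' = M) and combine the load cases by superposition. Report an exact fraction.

θ(12/5) = -11227/1171875 rad

Load 1 — uniform load w=14 kN/m over full span:
  θ_1 = -wx(L-x)(L-2x)/(12EI) = -14·(12/5)·(12-(12/5))·(12-2·(12/5))/(12·20000) = -756/78125 rad
Load 2 — triangular load w₀=4 kN/m (0→w₀ over full span):
  θ_2 = -w₀(2x(L-x)(L-2x)(x+2L)+x²(L-x)²)/(120LEI) = -4·(2·(12/5)·(12-(12/5))·(12-2·(12/5))·((12/5)+2·12)+(12/5)²·(12-(12/5))²)/(120·12·20000) = -504/390625 rad
Load 3 — point force P=-20 kN at a=8 m (b=L-a=4):
  θ_3 = -Pb²x(2aL-(3a+b)x)/(2L³EI)  [x≤a] = -(-20)·4²·(12/5)·(2·8·12-(3·8+4)·(12/5))/(2·12³·20000) = 13/9375 rad
Superposition: θ = Σ θ_i = -11227/1171875 rad ≈ -0.009580 rad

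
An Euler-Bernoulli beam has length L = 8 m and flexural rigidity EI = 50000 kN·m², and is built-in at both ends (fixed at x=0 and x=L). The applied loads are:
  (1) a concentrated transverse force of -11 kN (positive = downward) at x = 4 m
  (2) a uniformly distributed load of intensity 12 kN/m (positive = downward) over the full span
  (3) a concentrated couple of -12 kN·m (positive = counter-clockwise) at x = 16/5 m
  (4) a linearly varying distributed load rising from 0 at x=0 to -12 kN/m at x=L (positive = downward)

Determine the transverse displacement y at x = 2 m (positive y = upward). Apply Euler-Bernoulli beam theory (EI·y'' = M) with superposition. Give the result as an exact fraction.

y(2) = -187/375000 m

Load 1 — point force P=-11 kN at a=4 m (b=L-a=4):
  y_1 = -Pb²x²(3aL-(3a+b)x)/(6L³EI)  [x≤a] = -(-11)·4²·2²·(3·4·8-(3·4+4)·2)/(6·8³·50000) = 11/37500 m
Load 2 — uniform load w=12 kN/m over full span:
  y_2 = -wx²(L-x)²/(24EI) = -12·2²·(8-2)²/(24·50000) = -9/6250 m
Load 3 — applied couple M₀=-12 kN·m at a=16/5 m (b=L-a=24/5):
  y_3 = (R_Ax³/6 - M_Ax²/2)/EI  [x≤a] with R_A=-54/25, M_A=-36/25 = ((-54/25)·2³/6 - (-36/25)·2²/2)/50000 = 0 m
Load 4 — triangular load w₀=-12 kN/m (0→w₀ over full span):
  y_4 = -w₀x²(L-x)²(x+2L)/(120LEI) = -(-12)·2²·(8-2)²·(2+2·8)/(120·8·50000) = 81/125000 m
Superposition: y = Σ y_i = -187/375000 m ≈ -0.000499 m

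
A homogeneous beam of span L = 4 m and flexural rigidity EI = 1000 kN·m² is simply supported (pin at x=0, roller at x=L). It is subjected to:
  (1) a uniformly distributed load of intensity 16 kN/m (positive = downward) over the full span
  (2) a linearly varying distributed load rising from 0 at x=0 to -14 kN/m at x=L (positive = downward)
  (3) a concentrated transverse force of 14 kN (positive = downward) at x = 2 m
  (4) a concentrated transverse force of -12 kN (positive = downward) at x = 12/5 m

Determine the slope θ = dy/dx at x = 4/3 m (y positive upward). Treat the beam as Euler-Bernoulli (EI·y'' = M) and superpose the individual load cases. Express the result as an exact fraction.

θ(4/3) = -186029/15187500 rad

Load 1 — uniform load w=16 kN/m over full span:
  θ_1 = -w(L³-6Lx²+4x³)/(24EI) = -16·(4³-6·4·(4/3)²+4·(4/3)³)/(24·1000) = -208/10125 rad
Load 2 — triangular load w₀=-14 kN/m (0→w₀ over full span):
  θ_2 = -w₀(7L⁴-30L²x²+15x⁴)/(360LEI) = -(-14)·(7·4⁴-30·4²·(4/3)²+15·(4/3)⁴)/(360·4·1000) = 1456/151875 rad
Load 3 — point force P=14 kN at a=2 m (b=L-a=2):
  θ_3 = -Pb(L²-b²-3x²)/(6LEI)  [x≤a] = -14·2·(4²-2²-3·(4/3)²)/(6·4·1000) = -7/900 rad
Load 4 — point force P=-12 kN at a=12/5 m (b=L-a=8/5):
  θ_4 = -Pb(L²-b²-3x²)/(6LEI)  [x≤a] = -(-12)·(8/5)·(4²-(8/5)²-3·(4/3)²)/(6·4·1000) = 304/46875 rad
Superposition: θ = Σ θ_i = -186029/15187500 rad ≈ -0.012249 rad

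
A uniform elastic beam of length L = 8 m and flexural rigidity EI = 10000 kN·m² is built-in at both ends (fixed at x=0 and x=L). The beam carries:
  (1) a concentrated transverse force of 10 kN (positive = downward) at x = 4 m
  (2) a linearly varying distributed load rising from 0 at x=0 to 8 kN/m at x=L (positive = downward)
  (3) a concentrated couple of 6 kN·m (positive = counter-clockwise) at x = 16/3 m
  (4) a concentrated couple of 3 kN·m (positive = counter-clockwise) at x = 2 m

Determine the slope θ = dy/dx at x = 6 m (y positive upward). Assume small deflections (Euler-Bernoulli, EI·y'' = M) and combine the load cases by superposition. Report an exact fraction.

θ(6) = 4379/1600000 rad

Load 1 — point force P=10 kN at a=4 m (b=L-a=4):
  θ_1 = Pa²(L-x)(2bL-(3b+a)(L-x))/(2L³EI)  [x>a] = 10·4²·(8-6)·(2·4·8-(3·4+4)·(8-6))/(2·8³·10000) = 1/1000 rad
Load 2 — triangular load w₀=8 kN/m (0→w₀ over full span):
  θ_2 = -w₀(2x(L-x)(L-2x)(x+2L)+x²(L-x)²)/(120LEI) = -8·(2·6·(8-6)·(8-2·6)·(6+2·8)+6²·(8-6)²)/(120·8·10000) = 41/25000 rad
Load 3 — applied couple M₀=6 kN·m at a=16/3 m (b=L-a=8/3):
  θ_3 = (R_Ax²/2 - M_Ax - M₀(x-a))/EI  [x>a] with R_A=1, M_A=2 = (1·6²/2 - 2·6 - 6·(6-(16/3)))/10000 = 1/5000 rad
Load 4 — applied couple M₀=3 kN·m at a=2 m (b=L-a=6):
  θ_4 = (R_Ax²/2 - M_Ax - M₀(x-a))/EI  [x>a] with R_A=27/64, M_A=-9/16 = ((27/64)·6²/2 - (-9/16)·6 - 3·(6-2))/10000 = -33/320000 rad
Superposition: θ = Σ θ_i = 4379/1600000 rad ≈ 0.002737 rad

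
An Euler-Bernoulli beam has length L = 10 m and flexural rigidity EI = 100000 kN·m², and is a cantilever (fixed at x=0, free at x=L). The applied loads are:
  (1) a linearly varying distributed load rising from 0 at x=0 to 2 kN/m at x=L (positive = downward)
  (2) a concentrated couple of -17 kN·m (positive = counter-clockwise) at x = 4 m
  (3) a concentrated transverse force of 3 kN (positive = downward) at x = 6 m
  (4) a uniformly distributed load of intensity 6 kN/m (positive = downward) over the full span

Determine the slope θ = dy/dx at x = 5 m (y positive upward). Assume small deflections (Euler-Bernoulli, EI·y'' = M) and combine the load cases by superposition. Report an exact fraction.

Load 1 — triangular load w₀=2 kN/m (0→w₀ over full span):
  θ_1 = (w₀Lx²/4-w₀L²x/3-w₀x⁴/(24L))/EI = (2·10·5²/4-2·10²·5/3-2·5⁴/(24·10))/100000 = -41/19200 rad
Load 2 — applied couple M₀=-17 kN·m at a=4 m (b=L-a=6):
  θ_2 = M₀a/EI  [x>a] = (-17)·4/100000 = -17/25000 rad
Load 3 — point force P=3 kN at a=6 m (b=L-a=4):
  θ_3 = -Px(2a-x)/(2EI)  [x≤a] = -3·5·(2·6-5)/(2·100000) = -21/40000 rad
Load 4 — uniform load w=6 kN/m over full span:
  θ_4 = -wx(x²-3Lx+3L²)/(6EI) = -6·5·(5²-3·10·5+3·10²)/(6·100000) = -7/800 rad
Superposition: θ = Σ θ_i = -29017/2400000 rad ≈ -0.012090 rad

θ(5) = -29017/2400000 rad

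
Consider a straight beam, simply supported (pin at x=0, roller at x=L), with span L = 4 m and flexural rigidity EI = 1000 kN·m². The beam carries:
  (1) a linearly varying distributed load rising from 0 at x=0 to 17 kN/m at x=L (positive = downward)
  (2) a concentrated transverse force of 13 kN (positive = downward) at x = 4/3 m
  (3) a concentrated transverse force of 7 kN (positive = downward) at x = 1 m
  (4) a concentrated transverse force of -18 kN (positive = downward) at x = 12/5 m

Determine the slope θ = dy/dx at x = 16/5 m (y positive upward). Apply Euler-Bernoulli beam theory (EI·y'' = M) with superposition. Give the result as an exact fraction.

θ(16/5) = 6490739/405000000 rad

Load 1 — triangular load w₀=17 kN/m (0→w₀ over full span):
  θ_1 = -w₀(7L⁴-30L²x²+15x⁴)/(360LEI) = -17·(7·4⁴-30·4²·(16/5)²+15·(16/5)⁴)/(360·4·1000) = 12869/703125 rad
Load 2 — point force P=13 kN at a=4/3 m (b=L-a=8/3):
  θ_2 = -Pa(2L²-6Lx+3x²+a²)/(6LEI)  [x>a] = -13·(4/3)·(2·4²-6·4·(16/5)+3·(16/5)²+(4/3)²)/(6·4·1000) = 2249/253125 rad
Load 3 — point force P=7 kN at a=1 m (b=L-a=3):
  θ_3 = -Pa(2L²-6Lx+3x²+a²)/(6LEI)  [x>a] = -7·1·(2·4²-6·4·(16/5)+3·(16/5)²+1²)/(6·4·1000) = 763/200000 rad
Load 4 — point force P=-18 kN at a=12/5 m (b=L-a=8/5):
  θ_4 = -Pa(2L²-6Lx+3x²+a²)/(6LEI)  [x>a] = -(-18)·(12/5)·(2·4²-6·4·(16/5)+3·(16/5)²+(12/5)²)/(6·4·1000) = -234/15625 rad
Superposition: θ = Σ θ_i = 6490739/405000000 rad ≈ 0.016027 rad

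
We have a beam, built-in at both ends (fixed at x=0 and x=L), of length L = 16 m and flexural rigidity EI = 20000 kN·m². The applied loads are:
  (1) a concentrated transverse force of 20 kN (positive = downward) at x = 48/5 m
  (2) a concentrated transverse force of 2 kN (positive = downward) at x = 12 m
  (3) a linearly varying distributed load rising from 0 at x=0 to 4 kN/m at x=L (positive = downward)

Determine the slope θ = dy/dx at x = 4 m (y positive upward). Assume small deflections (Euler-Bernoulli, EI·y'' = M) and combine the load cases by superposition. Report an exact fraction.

θ(4) = -6623/1000000 rad

Load 1 — point force P=20 kN at a=48/5 m (b=L-a=32/5):
  θ_1 = -Pb²x(2aL-(3a+b)x)/(2L³EI)  [x≤a] = -20·(32/5)²·4·(2·(48/5)·16-(3·(48/5)+(32/5))·4)/(2·16³·20000) = -52/15625 rad
Load 2 — point force P=2 kN at a=12 m (b=L-a=4):
  θ_2 = -Pb²x(2aL-(3a+b)x)/(2L³EI)  [x≤a] = -2·4²·4·(2·12·16-(3·12+4)·4)/(2·16³·20000) = -7/40000 rad
Load 3 — triangular load w₀=4 kN/m (0→w₀ over full span):
  θ_3 = -w₀(2x(L-x)(L-2x)(x+2L)+x²(L-x)²)/(120LEI) = -4·(2·4·(16-4)·(16-2·4)·(4+2·16)+4²·(16-4)²)/(120·16·20000) = -39/12500 rad
Superposition: θ = Σ θ_i = -6623/1000000 rad ≈ -0.006623 rad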